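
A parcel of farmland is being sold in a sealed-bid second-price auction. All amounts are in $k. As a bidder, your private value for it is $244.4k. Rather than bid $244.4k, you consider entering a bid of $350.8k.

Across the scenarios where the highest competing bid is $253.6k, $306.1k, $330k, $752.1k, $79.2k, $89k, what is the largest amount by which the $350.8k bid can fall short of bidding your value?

$253.6k: truthful gives $0k, deviation gives −$9.2k → loss $9.2k.
$306.1k: truthful gives $0k, deviation gives −$61.7k → loss $61.7k.
$330k: truthful gives $0k, deviation gives −$85.6k → loss $85.6k.
$752.1k: same outcome either way → loss $0k.
$79.2k: same outcome either way → loss $0k.
$89k: same outcome either way → loss $0k.
Maximum loss: $85.6k.

$85.6k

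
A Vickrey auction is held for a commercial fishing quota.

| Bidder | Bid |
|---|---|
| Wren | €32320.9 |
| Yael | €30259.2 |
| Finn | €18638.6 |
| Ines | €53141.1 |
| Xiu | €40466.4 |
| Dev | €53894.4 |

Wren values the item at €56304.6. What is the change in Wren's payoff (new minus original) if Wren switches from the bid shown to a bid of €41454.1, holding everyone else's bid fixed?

The highest bid among the other bidders is €53894.4; Wren's bid doesn't change that.
Original bid €32320.9: Wren is not highest (top rival bid is €53894.4); payoff €0.
Alternative bid €41454.1: Wren is not highest (top rival bid is €53894.4); payoff €0.
Change in payoff = €0 − (€0) = €0.

€0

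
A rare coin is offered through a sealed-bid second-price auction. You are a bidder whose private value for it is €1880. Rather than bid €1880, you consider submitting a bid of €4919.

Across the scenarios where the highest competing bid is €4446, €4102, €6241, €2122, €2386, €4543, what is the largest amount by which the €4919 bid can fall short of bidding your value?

€2663

€4446: truthful gives €0, deviation gives −€2566 → loss €2566.
€4102: truthful gives €0, deviation gives −€2222 → loss €2222.
€6241: same outcome either way → loss €0.
€2122: truthful gives €0, deviation gives −€242 → loss €242.
€2386: truthful gives €0, deviation gives −€506 → loss €506.
€4543: truthful gives €0, deviation gives −€2663 → loss €2663.
Maximum loss: €2663.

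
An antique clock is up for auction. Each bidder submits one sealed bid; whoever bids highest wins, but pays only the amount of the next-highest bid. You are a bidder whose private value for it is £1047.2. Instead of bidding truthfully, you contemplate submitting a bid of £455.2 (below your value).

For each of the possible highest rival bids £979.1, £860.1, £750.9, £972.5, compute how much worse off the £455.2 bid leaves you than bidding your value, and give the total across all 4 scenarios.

£626.2

The deviation costs you only when the competing bid falls strictly between £455.2 and £1047.2; elsewhere both bids give the same outcome.
£979.1: truthful payoff £68.1, deviation payoff £0 → loss £68.1.
£860.1: truthful payoff £187.1, deviation payoff £0 → loss £187.1.
£750.9: truthful payoff £296.3, deviation payoff £0 → loss £296.3.
£972.5: truthful payoff £74.7, deviation payoff £0 → loss £74.7.
Total loss = £68.1 + £187.1 + £296.3 + £74.7 = £626.2.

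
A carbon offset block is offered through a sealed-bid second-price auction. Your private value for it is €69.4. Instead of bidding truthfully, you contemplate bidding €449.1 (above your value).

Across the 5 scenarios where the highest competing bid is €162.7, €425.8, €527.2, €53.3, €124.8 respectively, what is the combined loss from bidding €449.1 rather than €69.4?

The deviation costs you only when the competing bid falls strictly between €69.4 and €449.1; elsewhere both bids give the same outcome.
€162.7: truthful payoff €0, deviation payoff −€93.3 → loss €93.3.
€425.8: truthful payoff €0, deviation payoff −€356.4 → loss €356.4.
€527.2: outcomes coincide → loss €0.
€53.3: outcomes coincide → loss €0.
€124.8: truthful payoff €0, deviation payoff −€55.4 → loss €55.4.
Total loss = €93.3 + €356.4 + €55.4 = €505.1.

€505.1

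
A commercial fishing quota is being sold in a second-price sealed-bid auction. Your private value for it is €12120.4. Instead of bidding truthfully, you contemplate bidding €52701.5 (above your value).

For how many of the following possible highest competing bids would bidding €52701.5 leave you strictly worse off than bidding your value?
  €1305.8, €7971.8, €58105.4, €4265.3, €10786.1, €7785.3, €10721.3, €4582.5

The deviation hurts exactly when the highest competing bid lies strictly between €12120.4 and €52701.5 — overbidding then wins at a price above your value.
€1305.8: below both → same outcome either way.
€7971.8: below both → same outcome either way.
€58105.4: above both → same outcome either way.
€4265.3: below both → same outcome either way.
€10786.1: below both → same outcome either way.
€7785.3: below both → same outcome either way.
€10721.3: below both → same outcome either way.
€4582.5: below both → same outcome either way.
Count: 0.

0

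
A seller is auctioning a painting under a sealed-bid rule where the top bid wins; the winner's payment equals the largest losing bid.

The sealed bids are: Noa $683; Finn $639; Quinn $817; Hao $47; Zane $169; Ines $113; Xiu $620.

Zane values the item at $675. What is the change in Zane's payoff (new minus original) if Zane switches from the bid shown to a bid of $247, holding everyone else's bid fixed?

The highest bid among the other bidders is $817; Zane's bid doesn't change that.
Original bid $169: Zane is not highest (top rival bid is $817); payoff $0.
Alternative bid $247: Zane is not highest (top rival bid is $817); payoff $0.
Change in payoff = $0 − ($0) = $0.

$0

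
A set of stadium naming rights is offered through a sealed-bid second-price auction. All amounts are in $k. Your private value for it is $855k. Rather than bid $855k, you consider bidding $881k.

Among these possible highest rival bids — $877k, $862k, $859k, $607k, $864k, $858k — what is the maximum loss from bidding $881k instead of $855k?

$22k

$877k: truthful gives $0k, deviation gives −$22k → loss $22k.
$862k: truthful gives $0k, deviation gives −$7k → loss $7k.
$859k: truthful gives $0k, deviation gives −$4k → loss $4k.
$607k: same outcome either way → loss $0k.
$864k: truthful gives $0k, deviation gives −$9k → loss $9k.
$858k: truthful gives $0k, deviation gives −$3k → loss $3k.
Maximum loss: $22k.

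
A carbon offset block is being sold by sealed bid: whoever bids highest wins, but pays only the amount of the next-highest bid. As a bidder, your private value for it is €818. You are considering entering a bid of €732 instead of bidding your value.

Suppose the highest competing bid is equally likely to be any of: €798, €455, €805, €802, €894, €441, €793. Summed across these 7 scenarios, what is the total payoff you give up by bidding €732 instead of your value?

The deviation costs you only when the competing bid falls strictly between €732 and €818; elsewhere both bids give the same outcome.
€798: truthful payoff €20, deviation payoff €0 → loss €20.
€455: outcomes coincide → loss €0.
€805: truthful payoff €13, deviation payoff €0 → loss €13.
€802: truthful payoff €16, deviation payoff €0 → loss €16.
€894: outcomes coincide → loss €0.
€441: outcomes coincide → loss €0.
€793: truthful payoff €25, deviation payoff €0 → loss €25.
Total loss = €20 + €13 + €16 + €25 = €74.

€74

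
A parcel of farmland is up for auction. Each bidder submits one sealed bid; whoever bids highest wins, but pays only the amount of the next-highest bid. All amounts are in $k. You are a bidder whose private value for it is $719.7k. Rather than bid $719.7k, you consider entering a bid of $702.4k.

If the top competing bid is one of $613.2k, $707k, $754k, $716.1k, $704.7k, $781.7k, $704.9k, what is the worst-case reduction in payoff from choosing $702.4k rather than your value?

$613.2k: same outcome either way → loss $0k.
$707k: truthful gives $12.7k, deviation gives $0k → loss $12.7k.
$754k: same outcome either way → loss $0k.
$716.1k: truthful gives $3.6k, deviation gives $0k → loss $3.6k.
$704.7k: truthful gives $15k, deviation gives $0k → loss $15k.
$781.7k: same outcome either way → loss $0k.
$704.9k: truthful gives $14.8k, deviation gives $0k → loss $14.8k.
Maximum loss: $15k.

$15k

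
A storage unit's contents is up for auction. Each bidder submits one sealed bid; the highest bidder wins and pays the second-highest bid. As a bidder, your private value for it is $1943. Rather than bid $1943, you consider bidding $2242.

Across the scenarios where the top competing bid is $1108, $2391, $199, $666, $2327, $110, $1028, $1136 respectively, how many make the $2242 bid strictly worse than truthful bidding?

0

The deviation hurts exactly when the highest competing bid lies strictly between $1943 and $2242 — overbidding then wins at a price above your value.
$1108: below both → same outcome either way.
$2391: above both → same outcome either way.
$199: below both → same outcome either way.
$666: below both → same outcome either way.
$2327: above both → same outcome either way.
$110: below both → same outcome either way.
$1028: below both → same outcome either way.
$1136: below both → same outcome either way.
Count: 0.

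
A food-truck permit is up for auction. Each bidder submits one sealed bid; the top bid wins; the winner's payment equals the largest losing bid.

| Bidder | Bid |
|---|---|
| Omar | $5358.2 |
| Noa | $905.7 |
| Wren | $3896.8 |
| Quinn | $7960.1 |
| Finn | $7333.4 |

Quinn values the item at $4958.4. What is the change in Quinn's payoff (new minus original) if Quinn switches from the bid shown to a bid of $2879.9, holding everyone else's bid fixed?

$2375

The highest bid among the other bidders is $7333.4; Quinn's bid doesn't change that.
Original bid $7960.1: Quinn is highest, pays the top rival bid $7333.4; payoff $4958.4 − $7333.4 = −$2375.
Alternative bid $2879.9: Quinn is not highest (top rival bid is $7333.4); payoff $0.
Change in payoff = $0 − (−$2375) = $2375.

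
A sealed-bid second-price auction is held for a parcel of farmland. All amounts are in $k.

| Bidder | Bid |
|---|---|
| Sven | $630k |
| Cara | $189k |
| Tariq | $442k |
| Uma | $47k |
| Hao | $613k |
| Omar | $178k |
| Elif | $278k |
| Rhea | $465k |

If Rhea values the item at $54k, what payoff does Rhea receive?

Highest bid: Sven at $630k, so Sven wins.
Second-highest bid: Hao at $613k — that is the price the winner pays.
Rhea did not win, so Rhea pays nothing and receives nothing: payoff $0k.

$0k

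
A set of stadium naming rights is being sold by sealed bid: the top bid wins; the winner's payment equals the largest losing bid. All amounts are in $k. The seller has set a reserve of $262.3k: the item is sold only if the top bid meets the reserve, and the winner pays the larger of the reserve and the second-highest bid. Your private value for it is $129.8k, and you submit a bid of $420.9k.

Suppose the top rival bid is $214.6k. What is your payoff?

Your bid $420.9k is the highest and exceeds the reserve.
Price = max(second-highest bid, reserve) = max($214.6k, $262.3k) = $262.3k.
Payoff = $129.8k − $262.3k = −$132.5k.

−$132.5k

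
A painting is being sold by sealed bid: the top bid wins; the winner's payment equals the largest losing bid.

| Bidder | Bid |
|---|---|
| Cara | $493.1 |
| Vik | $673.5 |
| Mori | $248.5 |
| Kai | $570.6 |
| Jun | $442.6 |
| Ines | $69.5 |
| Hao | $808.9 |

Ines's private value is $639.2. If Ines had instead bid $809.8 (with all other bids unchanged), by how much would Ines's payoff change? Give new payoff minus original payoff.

The highest bid among the other bidders is $808.9; Ines's bid doesn't change that.
Original bid $69.5: Ines is not highest (top rival bid is $808.9); payoff $0.
Alternative bid $809.8: Ines is highest, pays the top rival bid $808.9; payoff $639.2 − $808.9 = −$169.7.
Change in payoff = −$169.7 − ($0) = −$169.7.

−$169.7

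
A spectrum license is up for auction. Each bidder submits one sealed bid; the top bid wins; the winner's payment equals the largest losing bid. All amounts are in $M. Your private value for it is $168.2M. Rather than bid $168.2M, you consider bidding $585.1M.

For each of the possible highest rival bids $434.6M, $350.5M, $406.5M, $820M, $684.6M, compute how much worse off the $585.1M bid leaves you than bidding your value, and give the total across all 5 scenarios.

The deviation costs you only when the competing bid falls strictly between $168.2M and $585.1M; elsewhere both bids give the same outcome.
$434.6M: truthful payoff $0M, deviation payoff −$266.4M → loss $266.4M.
$350.5M: truthful payoff $0M, deviation payoff −$182.3M → loss $182.3M.
$406.5M: truthful payoff $0M, deviation payoff −$238.3M → loss $238.3M.
$820M: outcomes coincide → loss $0M.
$684.6M: outcomes coincide → loss $0M.
Total loss = $266.4M + $182.3M + $238.3M = $687M.

$687M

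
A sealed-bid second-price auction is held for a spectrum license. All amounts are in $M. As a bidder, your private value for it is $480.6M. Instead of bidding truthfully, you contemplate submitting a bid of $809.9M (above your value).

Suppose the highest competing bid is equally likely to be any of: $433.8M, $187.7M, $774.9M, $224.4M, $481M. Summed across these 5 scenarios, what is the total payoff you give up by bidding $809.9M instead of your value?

The deviation costs you only when the competing bid falls strictly between $480.6M and $809.9M; elsewhere both bids give the same outcome.
$433.8M: outcomes coincide → loss $0M.
$187.7M: outcomes coincide → loss $0M.
$774.9M: truthful payoff $0M, deviation payoff −$294.3M → loss $294.3M.
$224.4M: outcomes coincide → loss $0M.
$481M: truthful payoff $0M, deviation payoff −$0.4M → loss $0.4M.
Total loss = $294.3M + $0.4M = $294.7M.

$294.7M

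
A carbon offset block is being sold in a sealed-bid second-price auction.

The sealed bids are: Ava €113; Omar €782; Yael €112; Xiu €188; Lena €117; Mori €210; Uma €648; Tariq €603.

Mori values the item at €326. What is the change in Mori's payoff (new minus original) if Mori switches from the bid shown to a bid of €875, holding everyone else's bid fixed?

−€456

The highest bid among the other bidders is €782; Mori's bid doesn't change that.
Original bid €210: Mori is not highest (top rival bid is €782); payoff €0.
Alternative bid €875: Mori is highest, pays the top rival bid €782; payoff €326 − €782 = −€456.
Change in payoff = −€456 − (€0) = −€456.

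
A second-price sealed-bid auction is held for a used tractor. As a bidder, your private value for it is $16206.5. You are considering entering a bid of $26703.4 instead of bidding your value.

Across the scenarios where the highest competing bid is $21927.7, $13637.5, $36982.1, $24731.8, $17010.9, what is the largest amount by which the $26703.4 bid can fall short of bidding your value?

$21927.7: truthful gives $0, deviation gives −$5721.2 → loss $5721.2.
$13637.5: same outcome either way → loss $0.
$36982.1: same outcome either way → loss $0.
$24731.8: truthful gives $0, deviation gives −$8525.3 → loss $8525.3.
$17010.9: truthful gives $0, deviation gives −$804.4 → loss $804.4.
Maximum loss: $8525.3.

$8525.3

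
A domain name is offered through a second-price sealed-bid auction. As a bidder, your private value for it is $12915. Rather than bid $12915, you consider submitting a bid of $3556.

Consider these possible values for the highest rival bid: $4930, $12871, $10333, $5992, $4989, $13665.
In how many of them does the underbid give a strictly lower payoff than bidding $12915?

The deviation hurts exactly when the highest competing bid lies strictly between $3556 and $12915 — underbidding then forfeits a profitable win.
$4930: inside the interval → strictly worse (loss $7985).
$12871: inside the interval → strictly worse (loss $44).
$10333: inside the interval → strictly worse (loss $2582).
$5992: inside the interval → strictly worse (loss $6923).
$4989: inside the interval → strictly worse (loss $7926).
$13665: above both → same outcome either way.
Count: 5.

5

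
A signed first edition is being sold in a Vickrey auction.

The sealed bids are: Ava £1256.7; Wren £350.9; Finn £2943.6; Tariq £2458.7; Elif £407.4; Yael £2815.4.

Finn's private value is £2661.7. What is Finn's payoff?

−£153.7

Highest bid: Finn at £2943.6, so Finn wins.
Second-highest bid: Yael at £2815.4 — that is the price the winner pays.
Finn's payoff = value − price = £2661.7 − £2815.4 = −£153.7.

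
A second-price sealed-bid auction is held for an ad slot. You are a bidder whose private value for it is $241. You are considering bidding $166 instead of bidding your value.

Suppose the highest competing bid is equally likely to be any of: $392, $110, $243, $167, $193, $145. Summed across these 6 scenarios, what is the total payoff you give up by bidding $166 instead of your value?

The deviation costs you only when the competing bid falls strictly between $166 and $241; elsewhere both bids give the same outcome.
$392: outcomes coincide → loss $0.
$110: outcomes coincide → loss $0.
$243: outcomes coincide → loss $0.
$167: truthful payoff $74, deviation payoff $0 → loss $74.
$193: truthful payoff $48, deviation payoff $0 → loss $48.
$145: outcomes coincide → loss $0.
Total loss = $74 + $48 = $122.
In a second-price auction your bid sets only whether you win, not what you pay, so bidding your true value is weakly dominant.

$122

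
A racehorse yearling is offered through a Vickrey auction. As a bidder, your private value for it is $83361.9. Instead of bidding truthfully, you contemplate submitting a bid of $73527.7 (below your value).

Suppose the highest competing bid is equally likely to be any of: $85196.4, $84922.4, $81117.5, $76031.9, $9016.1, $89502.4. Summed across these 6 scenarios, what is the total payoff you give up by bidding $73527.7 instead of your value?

The deviation costs you only when the competing bid falls strictly between $73527.7 and $83361.9; elsewhere both bids give the same outcome.
$85196.4: outcomes coincide → loss $0.
$84922.4: outcomes coincide → loss $0.
$81117.5: truthful payoff $2244.4, deviation payoff $0 → loss $2244.4.
$76031.9: truthful payoff $7330, deviation payoff $0 → loss $7330.
$9016.1: outcomes coincide → loss $0.
$89502.4: outcomes coincide → loss $0.
Total loss = $2244.4 + $7330 = $9574.4.
Because the price is fixed by the runner-up's bid, deviating from your value can only change a good outcome into a bad one — never the reverse.

$9574.4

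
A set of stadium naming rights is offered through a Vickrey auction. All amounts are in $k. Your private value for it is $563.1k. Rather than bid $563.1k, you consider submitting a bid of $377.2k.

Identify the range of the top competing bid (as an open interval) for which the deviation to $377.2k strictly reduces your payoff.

($377.2k, $563.1k)

If the competing bid is below $377.2k, both bids win at the same price — no difference.
If it is above $563.1k, both bids lose — no difference.
If it lies strictly between $377.2k and $563.1k, bidding your value wins at a price below your value (positive payoff) while bidding $377.2k loses (payoff 0).
So the deviation strictly hurts on the open interval ($377.2k, $563.1k).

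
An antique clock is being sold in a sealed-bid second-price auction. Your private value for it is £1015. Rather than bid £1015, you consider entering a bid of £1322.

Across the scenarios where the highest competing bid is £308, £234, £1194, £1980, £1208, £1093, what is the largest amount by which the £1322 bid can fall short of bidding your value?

£308: same outcome either way → loss £0.
£234: same outcome either way → loss £0.
£1194: truthful gives £0, deviation gives −£179 → loss £179.
£1980: same outcome either way → loss £0.
£1208: truthful gives £0, deviation gives −£193 → loss £193.
£1093: truthful gives £0, deviation gives −£78 → loss £78.
Maximum loss: £193.

£193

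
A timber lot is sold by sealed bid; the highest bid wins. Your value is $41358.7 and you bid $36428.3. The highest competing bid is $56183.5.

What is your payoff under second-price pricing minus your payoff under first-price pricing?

$0

Your bid $36428.3 is below $56183.5, so you lose under either rule.
Payoff is $0 in both cases; difference = $0.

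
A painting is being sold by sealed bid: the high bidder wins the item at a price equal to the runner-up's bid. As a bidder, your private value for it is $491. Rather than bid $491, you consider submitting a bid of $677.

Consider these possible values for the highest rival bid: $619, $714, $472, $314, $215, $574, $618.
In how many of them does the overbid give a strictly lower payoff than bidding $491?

The deviation hurts exactly when the highest competing bid lies strictly between $491 and $677 — overbidding then wins at a price above your value.
$619: inside the interval → strictly worse (loss $128).
$714: above both → same outcome either way.
$472: below both → same outcome either way.
$314: below both → same outcome either way.
$215: below both → same outcome either way.
$574: inside the interval → strictly worse (loss $83).
$618: inside the interval → strictly worse (loss $127).
Count: 3.

3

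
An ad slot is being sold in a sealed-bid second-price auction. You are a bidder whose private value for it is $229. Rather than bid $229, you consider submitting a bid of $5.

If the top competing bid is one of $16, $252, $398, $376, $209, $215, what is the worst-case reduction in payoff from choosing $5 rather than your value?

$16: truthful gives $213, deviation gives $0 → loss $213.
$252: same outcome either way → loss $0.
$398: same outcome either way → loss $0.
$376: same outcome either way → loss $0.
$209: truthful gives $20, deviation gives $0 → loss $20.
$215: truthful gives $14, deviation gives $0 → loss $14.
Maximum loss: $213.

$213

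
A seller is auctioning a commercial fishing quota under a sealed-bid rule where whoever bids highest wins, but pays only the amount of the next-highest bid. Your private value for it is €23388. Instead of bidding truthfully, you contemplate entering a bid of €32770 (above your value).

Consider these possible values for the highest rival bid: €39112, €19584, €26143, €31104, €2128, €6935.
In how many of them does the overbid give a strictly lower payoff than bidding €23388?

2

The deviation hurts exactly when the highest competing bid lies strictly between €23388 and €32770 — overbidding then wins at a price above your value.
€39112: above both → same outcome either way.
€19584: below both → same outcome either way.
€26143: inside the interval → strictly worse (loss €2755).
€31104: inside the interval → strictly worse (loss €7716).
€2128: below both → same outcome either way.
€6935: below both → same outcome either way.
Count: 2.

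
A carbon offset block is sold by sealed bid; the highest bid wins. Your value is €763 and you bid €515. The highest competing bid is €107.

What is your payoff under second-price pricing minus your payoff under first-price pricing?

You have the highest bid, so you win under either rule.
Second-price: pay €107 → payoff €656.
First-price: pay your own bid €515 → payoff €248.
Difference = €656 − (€248) = €408.

€408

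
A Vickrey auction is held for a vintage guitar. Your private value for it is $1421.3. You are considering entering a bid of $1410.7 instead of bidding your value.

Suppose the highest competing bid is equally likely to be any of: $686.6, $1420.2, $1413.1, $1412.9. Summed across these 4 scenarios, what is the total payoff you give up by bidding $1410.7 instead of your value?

The deviation costs you only when the competing bid falls strictly between $1410.7 and $1421.3; elsewhere both bids give the same outcome.
$686.6: outcomes coincide → loss $0.
$1420.2: truthful payoff $1.1, deviation payoff $0 → loss $1.1.
$1413.1: truthful payoff $8.2, deviation payoff $0 → loss $8.2.
$1412.9: truthful payoff $8.4, deviation payoff $0 → loss $8.4.
Total loss = $1.1 + $8.2 + $8.4 = $17.7.

$17.7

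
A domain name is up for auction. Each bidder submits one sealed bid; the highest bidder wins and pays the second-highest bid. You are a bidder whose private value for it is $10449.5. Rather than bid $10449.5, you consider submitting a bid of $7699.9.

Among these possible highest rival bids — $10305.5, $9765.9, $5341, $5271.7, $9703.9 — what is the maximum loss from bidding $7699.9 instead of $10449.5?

$745.6

$10305.5: truthful gives $144, deviation gives $0 → loss $144.
$9765.9: truthful gives $683.6, deviation gives $0 → loss $683.6.
$5341: same outcome either way → loss $0.
$5271.7: same outcome either way → loss $0.
$9703.9: truthful gives $745.6, deviation gives $0 → loss $745.6.
Maximum loss: $745.6.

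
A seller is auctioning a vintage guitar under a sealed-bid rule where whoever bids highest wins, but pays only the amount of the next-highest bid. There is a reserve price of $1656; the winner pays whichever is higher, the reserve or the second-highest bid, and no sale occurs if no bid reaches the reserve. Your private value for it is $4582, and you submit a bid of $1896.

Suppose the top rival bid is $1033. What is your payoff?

$2926

Your bid $1896 is the highest and exceeds the reserve.
Price = max(second-highest bid, reserve) = max($1033, $1656) = $1656.
Payoff = $4582 − $1656 = $2926.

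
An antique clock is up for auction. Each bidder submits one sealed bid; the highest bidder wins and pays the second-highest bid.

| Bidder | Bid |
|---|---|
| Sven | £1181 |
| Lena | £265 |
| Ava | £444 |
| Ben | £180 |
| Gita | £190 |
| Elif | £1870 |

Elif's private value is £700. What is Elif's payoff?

−£481

Highest bid: Elif at £1870, so Elif wins.
Second-highest bid: Sven at £1181 — that is the price the winner pays.
Elif's payoff = value − price = £700 − £1181 = −£481.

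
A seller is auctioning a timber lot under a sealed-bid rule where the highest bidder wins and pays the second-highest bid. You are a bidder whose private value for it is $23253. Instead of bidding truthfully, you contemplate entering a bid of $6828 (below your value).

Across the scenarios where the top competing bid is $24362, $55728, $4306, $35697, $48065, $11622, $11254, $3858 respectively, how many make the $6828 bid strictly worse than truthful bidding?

The deviation hurts exactly when the highest competing bid lies strictly between $6828 and $23253 — underbidding then forfeits a profitable win.
$24362: above both → same outcome either way.
$55728: above both → same outcome either way.
$4306: below both → same outcome either way.
$35697: above both → same outcome either way.
$48065: above both → same outcome either way.
$11622: inside the interval → strictly worse (loss $11631).
$11254: inside the interval → strictly worse (loss $11999).
$3858: below both → same outcome either way.
Count: 2.

2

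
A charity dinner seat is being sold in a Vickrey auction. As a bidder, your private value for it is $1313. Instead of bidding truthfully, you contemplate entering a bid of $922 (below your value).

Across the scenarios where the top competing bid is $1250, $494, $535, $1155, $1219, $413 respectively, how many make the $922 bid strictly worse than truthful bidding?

The deviation hurts exactly when the highest competing bid lies strictly between $922 and $1313 — underbidding then forfeits a profitable win.
$1250: inside the interval → strictly worse (loss $63).
$494: below both → same outcome either way.
$535: below both → same outcome either way.
$1155: inside the interval → strictly worse (loss $158).
$1219: inside the interval → strictly worse (loss $94).
$413: below both → same outcome either way.
Count: 3.

3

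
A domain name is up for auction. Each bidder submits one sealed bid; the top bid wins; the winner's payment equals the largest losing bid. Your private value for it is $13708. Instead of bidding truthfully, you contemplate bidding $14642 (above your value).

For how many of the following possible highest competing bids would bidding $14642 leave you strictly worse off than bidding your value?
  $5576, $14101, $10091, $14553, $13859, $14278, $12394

4

The deviation hurts exactly when the highest competing bid lies strictly between $13708 and $14642 — overbidding then wins at a price above your value.
$5576: below both → same outcome either way.
$14101: inside the interval → strictly worse (loss $393).
$10091: below both → same outcome either way.
$14553: inside the interval → strictly worse (loss $845).
$13859: inside the interval → strictly worse (loss $151).
$14278: inside the interval → strictly worse (loss $570).
$12394: below both → same outcome either way.
Count: 4.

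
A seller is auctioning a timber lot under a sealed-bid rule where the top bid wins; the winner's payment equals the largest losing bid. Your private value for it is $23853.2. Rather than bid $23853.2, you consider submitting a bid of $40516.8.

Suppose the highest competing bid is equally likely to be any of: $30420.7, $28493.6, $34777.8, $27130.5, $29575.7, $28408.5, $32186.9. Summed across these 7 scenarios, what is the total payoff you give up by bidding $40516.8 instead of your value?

$44021.3

The deviation costs you only when the competing bid falls strictly between $23853.2 and $40516.8; elsewhere both bids give the same outcome.
$30420.7: truthful payoff $0, deviation payoff −$6567.5 → loss $6567.5.
$28493.6: truthful payoff $0, deviation payoff −$4640.4 → loss $4640.4.
$34777.8: truthful payoff $0, deviation payoff −$10924.6 → loss $10924.6.
$27130.5: truthful payoff $0, deviation payoff −$3277.3 → loss $3277.3.
$29575.7: truthful payoff $0, deviation payoff −$5722.5 → loss $5722.5.
$28408.5: truthful payoff $0, deviation payoff −$4555.3 → loss $4555.3.
$32186.9: truthful payoff $0, deviation payoff −$8333.7 → loss $8333.7.
Total loss = $6567.5 + $4640.4 + $10924.6 + $3277.3 + $5722.5 + $4555.3 + $8333.7 = $44021.3.
Truthful bidding weakly dominates here: raising your bid can only win items priced above your value, and lowering it can only forfeit items priced below.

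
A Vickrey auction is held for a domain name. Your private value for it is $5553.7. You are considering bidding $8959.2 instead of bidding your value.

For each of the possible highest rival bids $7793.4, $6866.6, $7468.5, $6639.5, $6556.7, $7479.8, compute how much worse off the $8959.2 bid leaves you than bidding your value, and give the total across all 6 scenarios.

The deviation costs you only when the competing bid falls strictly between $5553.7 and $8959.2; elsewhere both bids give the same outcome.
$7793.4: truthful payoff $0, deviation payoff −$2239.7 → loss $2239.7.
$6866.6: truthful payoff $0, deviation payoff −$1312.9 → loss $1312.9.
$7468.5: truthful payoff $0, deviation payoff −$1914.8 → loss $1914.8.
$6639.5: truthful payoff $0, deviation payoff −$1085.8 → loss $1085.8.
$6556.7: truthful payoff $0, deviation payoff −$1003 → loss $1003.
$7479.8: truthful payoff $0, deviation payoff −$1926.1 → loss $1926.1.
Total loss = $2239.7 + $1312.9 + $1914.8 + $1085.8 + $1003 + $1926.1 = $9482.3.

$9482.3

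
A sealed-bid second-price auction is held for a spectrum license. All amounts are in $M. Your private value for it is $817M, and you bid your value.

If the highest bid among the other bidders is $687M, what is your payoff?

$130M

Your bid $817M exceeds the highest competing bid $687M, so you win.
In a second-price auction the winner pays the second-highest bid, $687M.
Payoff = value − price = $817M − $687M = $130M.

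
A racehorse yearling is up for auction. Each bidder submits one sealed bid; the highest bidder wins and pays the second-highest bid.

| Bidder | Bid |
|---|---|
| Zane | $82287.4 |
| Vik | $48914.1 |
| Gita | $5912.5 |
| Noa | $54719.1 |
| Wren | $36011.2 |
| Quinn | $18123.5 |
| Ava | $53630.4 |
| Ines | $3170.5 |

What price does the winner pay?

Highest bid: Zane at $82287.4, so Zane wins.
Second-highest bid: Noa at $54719.1 — that is the price the winner pays.

$54719.1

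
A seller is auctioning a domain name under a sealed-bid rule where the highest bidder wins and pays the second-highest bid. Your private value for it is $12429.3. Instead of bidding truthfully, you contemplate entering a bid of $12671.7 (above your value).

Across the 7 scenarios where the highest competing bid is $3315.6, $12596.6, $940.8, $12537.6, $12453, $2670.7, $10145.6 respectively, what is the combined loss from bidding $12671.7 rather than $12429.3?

The deviation costs you only when the competing bid falls strictly between $12429.3 and $12671.7; elsewhere both bids give the same outcome.
$3315.6: outcomes coincide → loss $0.
$12596.6: truthful payoff $0, deviation payoff −$167.3 → loss $167.3.
$940.8: outcomes coincide → loss $0.
$12537.6: truthful payoff $0, deviation payoff −$108.3 → loss $108.3.
$12453: truthful payoff $0, deviation payoff −$23.7 → loss $23.7.
$2670.7: outcomes coincide → loss $0.
$10145.6: outcomes coincide → loss $0.
Total loss = $167.3 + $108.3 + $23.7 = $299.3.

$299.3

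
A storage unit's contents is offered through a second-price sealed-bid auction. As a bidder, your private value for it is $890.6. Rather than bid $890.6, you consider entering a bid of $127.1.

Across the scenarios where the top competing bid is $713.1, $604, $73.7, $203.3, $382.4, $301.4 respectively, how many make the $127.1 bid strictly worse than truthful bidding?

The deviation hurts exactly when the highest competing bid lies strictly between $127.1 and $890.6 — underbidding then forfeits a profitable win.
$713.1: inside the interval → strictly worse (loss $177.5).
$604: inside the interval → strictly worse (loss $286.6).
$73.7: below both → same outcome either way.
$203.3: inside the interval → strictly worse (loss $687.3).
$382.4: inside the interval → strictly worse (loss $508.2).
$301.4: inside the interval → strictly worse (loss $589.2).
Count: 5.

5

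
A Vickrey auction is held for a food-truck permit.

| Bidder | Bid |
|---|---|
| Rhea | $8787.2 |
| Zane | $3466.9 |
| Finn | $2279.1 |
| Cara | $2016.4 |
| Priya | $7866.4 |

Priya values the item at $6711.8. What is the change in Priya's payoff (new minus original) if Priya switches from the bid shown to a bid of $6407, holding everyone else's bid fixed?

$0

The highest bid among the other bidders is $8787.2; Priya's bid doesn't change that.
Original bid $7866.4: Priya is not highest (top rival bid is $8787.2); payoff $0.
Alternative bid $6407: Priya is not highest (top rival bid is $8787.2); payoff $0.
Change in payoff = $0 − ($0) = $0.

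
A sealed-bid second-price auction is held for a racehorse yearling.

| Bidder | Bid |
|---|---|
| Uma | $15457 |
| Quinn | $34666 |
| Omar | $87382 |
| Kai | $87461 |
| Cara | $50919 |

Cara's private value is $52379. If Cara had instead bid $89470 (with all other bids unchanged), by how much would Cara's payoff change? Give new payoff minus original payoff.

−$35082

The highest bid among the other bidders is $87461; Cara's bid doesn't change that.
Original bid $50919: Cara is not highest (top rival bid is $87461); payoff $0.
Alternative bid $89470: Cara is highest, pays the top rival bid $87461; payoff $52379 − $87461 = −$35082.
Change in payoff = −$35082 − ($0) = −$35082.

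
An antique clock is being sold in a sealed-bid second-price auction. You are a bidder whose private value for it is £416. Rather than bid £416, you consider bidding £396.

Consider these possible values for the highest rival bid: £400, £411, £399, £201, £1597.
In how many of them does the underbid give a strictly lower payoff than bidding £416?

The deviation hurts exactly when the highest competing bid lies strictly between £396 and £416 — underbidding then forfeits a profitable win.
£400: inside the interval → strictly worse (loss £16).
£411: inside the interval → strictly worse (loss £5).
£399: inside the interval → strictly worse (loss £17).
£201: below both → same outcome either way.
£1597: above both → same outcome either way.
Count: 3.

3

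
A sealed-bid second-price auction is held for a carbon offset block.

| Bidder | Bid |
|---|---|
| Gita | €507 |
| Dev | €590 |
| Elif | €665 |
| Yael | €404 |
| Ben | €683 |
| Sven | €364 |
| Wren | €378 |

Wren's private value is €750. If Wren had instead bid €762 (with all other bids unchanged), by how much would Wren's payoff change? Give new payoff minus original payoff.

€67

The highest bid among the other bidders is €683; Wren's bid doesn't change that.
Original bid €378: Wren is not highest (top rival bid is €683); payoff €0.
Alternative bid €762: Wren is highest, pays the top rival bid €683; payoff €750 − €683 = €67.
Change in payoff = €67 − (€0) = €67.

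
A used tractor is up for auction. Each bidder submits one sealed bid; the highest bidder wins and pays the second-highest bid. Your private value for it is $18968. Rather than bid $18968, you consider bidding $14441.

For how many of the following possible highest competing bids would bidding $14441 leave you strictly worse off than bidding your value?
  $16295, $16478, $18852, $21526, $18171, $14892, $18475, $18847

7

The deviation hurts exactly when the highest competing bid lies strictly between $14441 and $18968 — underbidding then forfeits a profitable win.
$16295: inside the interval → strictly worse (loss $2673).
$16478: inside the interval → strictly worse (loss $2490).
$18852: inside the interval → strictly worse (loss $116).
$21526: above both → same outcome either way.
$18171: inside the interval → strictly worse (loss $797).
$14892: inside the interval → strictly worse (loss $4076).
$18475: inside the interval → strictly worse (loss $493).
$18847: inside the interval → strictly worse (loss $121).
Count: 7.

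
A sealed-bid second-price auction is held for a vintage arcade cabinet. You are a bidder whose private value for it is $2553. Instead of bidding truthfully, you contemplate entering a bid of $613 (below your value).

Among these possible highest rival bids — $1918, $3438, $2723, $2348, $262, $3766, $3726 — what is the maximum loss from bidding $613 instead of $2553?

$1918: truthful gives $635, deviation gives $0 → loss $635.
$3438: same outcome either way → loss $0.
$2723: same outcome either way → loss $0.
$2348: truthful gives $205, deviation gives $0 → loss $205.
$262: same outcome either way → loss $0.
$3766: same outcome either way → loss $0.
$3726: same outcome either way → loss $0.
Maximum loss: $635.

$635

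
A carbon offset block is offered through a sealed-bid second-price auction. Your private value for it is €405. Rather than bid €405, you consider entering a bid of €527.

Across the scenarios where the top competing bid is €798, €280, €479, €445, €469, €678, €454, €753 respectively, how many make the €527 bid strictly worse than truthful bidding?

4

The deviation hurts exactly when the highest competing bid lies strictly between €405 and €527 — overbidding then wins at a price above your value.
€798: above both → same outcome either way.
€280: below both → same outcome either way.
€479: inside the interval → strictly worse (loss €74).
€445: inside the interval → strictly worse (loss €40).
€469: inside the interval → strictly worse (loss €64).
€678: above both → same outcome either way.
€454: inside the interval → strictly worse (loss €49).
€753: above both → same outcome either way.
Count: 4.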